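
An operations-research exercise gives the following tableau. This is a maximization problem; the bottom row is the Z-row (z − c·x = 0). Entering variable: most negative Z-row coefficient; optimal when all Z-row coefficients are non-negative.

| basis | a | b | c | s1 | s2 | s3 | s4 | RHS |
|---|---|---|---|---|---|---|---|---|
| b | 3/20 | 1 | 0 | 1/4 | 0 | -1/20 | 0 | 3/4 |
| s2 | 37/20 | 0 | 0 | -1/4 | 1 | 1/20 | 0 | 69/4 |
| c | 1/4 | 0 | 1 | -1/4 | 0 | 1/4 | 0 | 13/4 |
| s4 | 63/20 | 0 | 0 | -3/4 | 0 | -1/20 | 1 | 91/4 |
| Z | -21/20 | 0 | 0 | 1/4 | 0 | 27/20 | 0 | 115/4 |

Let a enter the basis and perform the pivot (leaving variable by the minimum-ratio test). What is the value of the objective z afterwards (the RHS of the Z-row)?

34

Ratio test on column a — row 1: (3/4)/(3/20) = 5; row 2: (69/4)/(37/20) = 345/37; row 3: (13/4)/(1/4) = 13; row 4: (91/4)/(63/20) = 65/9. Minimum is 5 at row 1 (b leaves); pivot element 3/20.
Pivot on row 1; the Z-row RHS becomes 115/4 − (-21/20)·5 = 34.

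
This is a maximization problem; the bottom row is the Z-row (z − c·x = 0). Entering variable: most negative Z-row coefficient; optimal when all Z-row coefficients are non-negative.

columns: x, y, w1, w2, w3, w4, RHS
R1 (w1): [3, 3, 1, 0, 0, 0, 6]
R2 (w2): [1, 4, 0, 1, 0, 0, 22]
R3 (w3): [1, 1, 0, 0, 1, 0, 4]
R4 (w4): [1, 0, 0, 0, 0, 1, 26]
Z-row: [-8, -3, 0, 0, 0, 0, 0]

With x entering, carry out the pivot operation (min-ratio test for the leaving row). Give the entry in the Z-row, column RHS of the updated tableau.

16

Ratio test on column x — row 1: 6/3 = 2; row 2: 22/1 = 22; row 3: 4/1 = 4; row 4: 26/1 = 26. Minimum is 2 at row 1 (w1 leaves); pivot element 3.
Divide row 1 by 3; eliminate column x from the other rows.
Z-row update in column RHS: 0 − (-8)·2 = 16.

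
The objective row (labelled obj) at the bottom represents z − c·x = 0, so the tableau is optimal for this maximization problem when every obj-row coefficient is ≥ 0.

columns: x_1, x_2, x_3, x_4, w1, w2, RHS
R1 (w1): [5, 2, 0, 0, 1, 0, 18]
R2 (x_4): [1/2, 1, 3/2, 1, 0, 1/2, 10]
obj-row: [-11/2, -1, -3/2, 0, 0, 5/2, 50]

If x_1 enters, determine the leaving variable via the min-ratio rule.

w1

Column x_1 entries and ratios — w1: 18/5 = 18/5; x_4: 10/(1/2) = 20.
Smallest ratio is 18/5 in the row of w1, so w1 leaves.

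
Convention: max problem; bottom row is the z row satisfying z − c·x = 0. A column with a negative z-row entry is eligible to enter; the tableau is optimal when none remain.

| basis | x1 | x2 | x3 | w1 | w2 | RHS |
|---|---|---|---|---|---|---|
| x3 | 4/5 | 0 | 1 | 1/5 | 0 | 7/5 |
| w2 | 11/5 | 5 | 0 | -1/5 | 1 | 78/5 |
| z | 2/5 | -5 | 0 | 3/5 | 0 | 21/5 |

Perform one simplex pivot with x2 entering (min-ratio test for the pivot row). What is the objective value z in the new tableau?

Ratio test on column x2 — row 1: entry 0 ≤ 0; row 2: (78/5)/5 = 78/25. Minimum is 78/25 at row 2 (w2 leaves); pivot element 5.
Pivot on row 2; the z-row RHS becomes 21/5 − (-5)·(78/25) = 99/5.

99/5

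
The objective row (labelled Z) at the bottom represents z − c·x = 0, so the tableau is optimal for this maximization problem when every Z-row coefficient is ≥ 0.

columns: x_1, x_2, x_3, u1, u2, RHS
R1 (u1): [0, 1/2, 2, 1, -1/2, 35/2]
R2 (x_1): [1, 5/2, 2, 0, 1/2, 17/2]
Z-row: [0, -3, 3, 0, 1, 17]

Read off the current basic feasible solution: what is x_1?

x_1 is basic (row 2); its value is the RHS of that row, 17/2.

17/2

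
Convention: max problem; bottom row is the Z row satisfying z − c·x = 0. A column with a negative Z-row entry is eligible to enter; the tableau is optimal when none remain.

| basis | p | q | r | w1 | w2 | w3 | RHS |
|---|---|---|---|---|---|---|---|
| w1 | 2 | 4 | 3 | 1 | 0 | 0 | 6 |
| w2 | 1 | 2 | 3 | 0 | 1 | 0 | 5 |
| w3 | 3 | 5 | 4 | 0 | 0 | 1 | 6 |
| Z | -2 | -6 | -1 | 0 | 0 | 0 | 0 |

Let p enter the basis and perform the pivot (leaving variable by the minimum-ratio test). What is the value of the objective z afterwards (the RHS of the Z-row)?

Ratio test on column p — row 1: 6/2 = 3; row 2: 5/1 = 5; row 3: 6/3 = 2. Minimum is 2 at row 3 (w3 leaves); pivot element 3.
Pivot on row 3; the Z-row RHS becomes 0 − (-2)·2 = 4.

4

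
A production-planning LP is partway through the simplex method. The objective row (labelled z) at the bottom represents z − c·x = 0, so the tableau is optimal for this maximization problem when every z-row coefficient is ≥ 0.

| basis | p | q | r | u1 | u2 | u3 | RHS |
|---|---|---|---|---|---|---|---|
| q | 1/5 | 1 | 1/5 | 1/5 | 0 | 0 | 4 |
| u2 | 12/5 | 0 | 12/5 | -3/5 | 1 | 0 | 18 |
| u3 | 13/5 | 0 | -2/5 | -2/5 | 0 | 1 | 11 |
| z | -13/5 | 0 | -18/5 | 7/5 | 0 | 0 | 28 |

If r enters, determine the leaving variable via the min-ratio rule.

u2

Column r entries and ratios — q: 4/(1/5) = 20; u2: 18/(12/5) = 15/2; u3: -2/5 ≤ 0, skip.
Smallest ratio is 15/2 in the row of u2, so u2 leaves.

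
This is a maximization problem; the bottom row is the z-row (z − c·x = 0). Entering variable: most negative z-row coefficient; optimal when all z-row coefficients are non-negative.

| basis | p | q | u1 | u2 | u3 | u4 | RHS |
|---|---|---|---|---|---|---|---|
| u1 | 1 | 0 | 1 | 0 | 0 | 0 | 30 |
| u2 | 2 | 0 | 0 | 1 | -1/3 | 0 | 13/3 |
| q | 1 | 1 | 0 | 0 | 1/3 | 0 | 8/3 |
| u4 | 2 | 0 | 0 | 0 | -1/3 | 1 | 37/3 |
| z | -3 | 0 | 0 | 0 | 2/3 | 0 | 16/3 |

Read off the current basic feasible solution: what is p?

0

p is not in the basis, so in the current basic feasible solution p = 0.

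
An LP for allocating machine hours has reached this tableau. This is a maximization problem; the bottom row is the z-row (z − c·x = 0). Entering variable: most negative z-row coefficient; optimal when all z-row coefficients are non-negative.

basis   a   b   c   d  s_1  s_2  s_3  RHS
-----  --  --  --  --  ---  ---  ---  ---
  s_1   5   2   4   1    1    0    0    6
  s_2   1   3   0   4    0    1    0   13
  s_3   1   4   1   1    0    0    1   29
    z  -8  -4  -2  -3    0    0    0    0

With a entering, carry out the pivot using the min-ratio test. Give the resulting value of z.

Ratio test on column a — row 1: 6/5 = 6/5; row 2: 13/1 = 13; row 3: 29/1 = 29. Minimum is 6/5 at row 1 (s_1 leaves); pivot element 5.
Pivot on row 1; the z-row RHS becomes 0 − (-8)·(6/5) = 48/5.

48/5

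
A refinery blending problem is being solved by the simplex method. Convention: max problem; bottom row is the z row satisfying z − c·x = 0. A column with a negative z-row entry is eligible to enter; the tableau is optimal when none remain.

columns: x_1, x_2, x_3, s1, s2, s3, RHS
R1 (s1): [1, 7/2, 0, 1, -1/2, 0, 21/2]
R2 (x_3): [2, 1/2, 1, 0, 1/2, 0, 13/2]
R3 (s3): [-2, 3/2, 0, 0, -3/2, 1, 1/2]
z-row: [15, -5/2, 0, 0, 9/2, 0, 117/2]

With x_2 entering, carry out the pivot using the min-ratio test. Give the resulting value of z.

178/3

Ratio test on column x_2 — row 1: (21/2)/(7/2) = 3; row 2: (13/2)/(1/2) = 13; row 3: (1/2)/(3/2) = 1/3. Minimum is 1/3 at row 3 (s3 leaves); pivot element 3/2.
Pivot on row 3; the z-row RHS becomes 117/2 − (-5/2)·(1/3) = 178/3.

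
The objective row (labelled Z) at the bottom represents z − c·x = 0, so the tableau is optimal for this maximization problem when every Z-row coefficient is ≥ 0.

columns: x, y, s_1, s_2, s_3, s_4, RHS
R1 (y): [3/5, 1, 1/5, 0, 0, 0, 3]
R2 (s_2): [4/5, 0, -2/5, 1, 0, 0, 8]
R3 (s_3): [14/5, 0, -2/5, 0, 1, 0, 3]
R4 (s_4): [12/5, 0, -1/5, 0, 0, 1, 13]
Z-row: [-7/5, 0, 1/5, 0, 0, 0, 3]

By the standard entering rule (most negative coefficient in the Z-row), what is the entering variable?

x

Negative Z-row entries: x: -7/5.
The most negative is -7/5 in column x, so x enters.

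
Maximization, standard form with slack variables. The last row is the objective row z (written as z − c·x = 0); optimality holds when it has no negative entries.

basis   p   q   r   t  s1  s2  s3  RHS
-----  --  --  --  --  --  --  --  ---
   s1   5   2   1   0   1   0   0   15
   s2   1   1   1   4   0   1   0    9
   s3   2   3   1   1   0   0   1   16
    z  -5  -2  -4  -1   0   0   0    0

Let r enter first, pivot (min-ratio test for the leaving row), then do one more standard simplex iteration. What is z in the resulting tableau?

Ratio test on column r — row 1: 15/1 = 15; row 2: 9/1 = 9; row 3: 16/1 = 16. Minimum is 9 at row 2 (s2 leaves); pivot element 1.
Pivot on row 2; the z-row RHS becomes 0 − (-4)·9 = 36.
Next entering variable (most negative z-row entry -1): p.
Ratio test on column p — row 1: 6/4 = 3/2; row 2: 9/1 = 9; row 3: 7/1 = 7. Minimum is 3/2 at row 1 (s1 leaves); pivot element 4.
After the second pivot the z-row RHS is 36 − (-1)·(3/2) = 75/2.

75/2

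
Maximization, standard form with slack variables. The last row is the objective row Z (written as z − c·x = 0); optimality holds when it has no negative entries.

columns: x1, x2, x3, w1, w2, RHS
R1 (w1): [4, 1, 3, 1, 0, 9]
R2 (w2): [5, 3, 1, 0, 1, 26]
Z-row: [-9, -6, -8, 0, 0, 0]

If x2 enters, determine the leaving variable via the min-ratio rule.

w2

Column x2 entries and ratios — w1: 9/1 = 9; w2: 26/3 = 26/3.
Smallest ratio is 26/3 in the row of w2, so w2 leaves.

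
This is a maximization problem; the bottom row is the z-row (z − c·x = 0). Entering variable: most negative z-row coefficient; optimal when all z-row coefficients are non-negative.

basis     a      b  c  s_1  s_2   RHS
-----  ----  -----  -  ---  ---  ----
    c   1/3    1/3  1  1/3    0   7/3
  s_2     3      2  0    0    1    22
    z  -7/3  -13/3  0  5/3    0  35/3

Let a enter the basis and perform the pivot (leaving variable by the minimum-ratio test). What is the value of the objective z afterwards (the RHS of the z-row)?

Ratio test on column a — row 1: (7/3)/(1/3) = 7; row 2: 22/3 = 22/3. Minimum is 7 at row 1 (c leaves); pivot element 1/3.
Pivot on row 1; the z-row RHS becomes 35/3 − (-7/3)·7 = 28.

28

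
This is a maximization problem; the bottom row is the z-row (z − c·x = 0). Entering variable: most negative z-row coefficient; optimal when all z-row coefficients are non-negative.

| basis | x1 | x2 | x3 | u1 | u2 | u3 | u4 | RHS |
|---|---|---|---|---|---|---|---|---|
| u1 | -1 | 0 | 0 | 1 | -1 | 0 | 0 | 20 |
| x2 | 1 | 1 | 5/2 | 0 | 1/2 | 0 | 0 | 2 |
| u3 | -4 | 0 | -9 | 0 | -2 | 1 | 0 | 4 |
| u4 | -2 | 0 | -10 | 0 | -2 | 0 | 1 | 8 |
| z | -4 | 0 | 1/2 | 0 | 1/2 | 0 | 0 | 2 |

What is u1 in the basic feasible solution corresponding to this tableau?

20

u1 is basic (row 1); its value is the RHS of that row, 20.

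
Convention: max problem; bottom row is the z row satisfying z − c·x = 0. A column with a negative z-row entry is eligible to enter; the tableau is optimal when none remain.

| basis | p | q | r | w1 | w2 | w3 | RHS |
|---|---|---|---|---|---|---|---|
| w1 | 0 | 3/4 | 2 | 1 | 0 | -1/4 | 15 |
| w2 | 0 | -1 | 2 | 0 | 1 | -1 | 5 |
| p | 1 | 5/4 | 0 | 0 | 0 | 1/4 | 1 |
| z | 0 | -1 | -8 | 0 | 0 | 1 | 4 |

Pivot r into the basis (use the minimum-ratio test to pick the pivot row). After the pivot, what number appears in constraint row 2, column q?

-1/2

Ratio test on column r — row 1: 15/2 = 15/2; row 2: 5/2 = 5/2; row 3: entry 0 ≤ 0. Minimum is 5/2 at row 2 (w2 leaves); pivot element 2.
Divide row 2 by 2; eliminate column r from the other rows.
In the new row 2, the q entry is the old entry divided by the pivot: (-1)/2 = -1/2.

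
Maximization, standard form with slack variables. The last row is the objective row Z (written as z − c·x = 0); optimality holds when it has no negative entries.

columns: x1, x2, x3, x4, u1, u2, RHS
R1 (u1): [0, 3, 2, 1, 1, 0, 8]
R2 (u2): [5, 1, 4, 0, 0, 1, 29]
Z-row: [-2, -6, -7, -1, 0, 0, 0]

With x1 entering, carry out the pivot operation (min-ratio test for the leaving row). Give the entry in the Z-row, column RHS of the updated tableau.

Ratio test on column x1 — row 1: entry 0 ≤ 0; row 2: 29/5 = 29/5. Minimum is 29/5 at row 2 (u2 leaves); pivot element 5.
Divide row 2 by 5; eliminate column x1 from the other rows.
Z-row update in column RHS: 0 − (-2)·(29/5) = 58/5.

58/5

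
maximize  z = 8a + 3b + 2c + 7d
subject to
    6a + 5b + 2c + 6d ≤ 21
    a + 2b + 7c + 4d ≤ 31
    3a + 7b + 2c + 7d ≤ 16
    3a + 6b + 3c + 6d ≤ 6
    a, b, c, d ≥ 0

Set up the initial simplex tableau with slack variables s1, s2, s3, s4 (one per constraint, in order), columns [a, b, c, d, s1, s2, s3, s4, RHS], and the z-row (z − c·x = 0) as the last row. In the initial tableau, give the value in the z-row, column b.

-3

The z-row carries the negated objective coefficients: the b entry is -3.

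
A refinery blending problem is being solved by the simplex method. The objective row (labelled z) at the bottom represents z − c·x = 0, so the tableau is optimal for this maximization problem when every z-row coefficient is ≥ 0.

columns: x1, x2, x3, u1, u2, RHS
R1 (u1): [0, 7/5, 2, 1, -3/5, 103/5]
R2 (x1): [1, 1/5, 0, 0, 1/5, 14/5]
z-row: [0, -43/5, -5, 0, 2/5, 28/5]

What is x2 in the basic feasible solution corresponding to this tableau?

0

x2 is not in the basis, so in the current basic feasible solution x2 = 0.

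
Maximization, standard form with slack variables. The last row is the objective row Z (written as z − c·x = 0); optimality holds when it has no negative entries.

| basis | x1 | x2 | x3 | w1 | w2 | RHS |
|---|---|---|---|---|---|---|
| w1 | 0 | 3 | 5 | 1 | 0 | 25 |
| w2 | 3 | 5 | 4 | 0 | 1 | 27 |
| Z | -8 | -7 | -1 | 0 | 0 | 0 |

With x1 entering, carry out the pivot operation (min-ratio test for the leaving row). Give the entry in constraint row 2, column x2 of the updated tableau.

5/3

Ratio test on column x1 — row 1: entry 0 ≤ 0; row 2: 27/3 = 9. Minimum is 9 at row 2 (w2 leaves); pivot element 3.
Divide row 2 by 3; eliminate column x1 from the other rows.
In the new row 2, the x2 entry is the old entry divided by the pivot: 5/3 = 5/3.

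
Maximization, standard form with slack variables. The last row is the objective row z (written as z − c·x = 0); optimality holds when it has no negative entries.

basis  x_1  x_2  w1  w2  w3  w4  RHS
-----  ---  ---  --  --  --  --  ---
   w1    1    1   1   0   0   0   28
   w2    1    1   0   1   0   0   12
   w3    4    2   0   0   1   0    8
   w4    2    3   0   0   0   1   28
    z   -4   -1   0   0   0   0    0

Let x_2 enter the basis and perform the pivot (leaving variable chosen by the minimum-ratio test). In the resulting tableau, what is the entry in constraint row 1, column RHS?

24

Ratio test on column x_2 — row 1: 28/1 = 28; row 2: 12/1 = 12; row 3: 8/2 = 4; row 4: 28/3 = 28/3. Minimum is 4 at row 3 (w3 leaves); pivot element 2.
Divide row 3 by 2; eliminate column x_2 from the other rows.
Row 1 update in column RHS: 28 − 1·4 = 24.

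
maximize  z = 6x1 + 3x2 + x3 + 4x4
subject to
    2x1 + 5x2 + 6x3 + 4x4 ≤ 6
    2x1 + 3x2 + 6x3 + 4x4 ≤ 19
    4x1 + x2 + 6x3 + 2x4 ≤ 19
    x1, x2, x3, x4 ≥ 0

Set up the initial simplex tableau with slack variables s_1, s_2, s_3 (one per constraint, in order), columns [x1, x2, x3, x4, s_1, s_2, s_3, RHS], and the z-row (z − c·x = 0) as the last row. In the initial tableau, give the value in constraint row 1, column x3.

Constraint 1 has coefficient 6 on x3.

6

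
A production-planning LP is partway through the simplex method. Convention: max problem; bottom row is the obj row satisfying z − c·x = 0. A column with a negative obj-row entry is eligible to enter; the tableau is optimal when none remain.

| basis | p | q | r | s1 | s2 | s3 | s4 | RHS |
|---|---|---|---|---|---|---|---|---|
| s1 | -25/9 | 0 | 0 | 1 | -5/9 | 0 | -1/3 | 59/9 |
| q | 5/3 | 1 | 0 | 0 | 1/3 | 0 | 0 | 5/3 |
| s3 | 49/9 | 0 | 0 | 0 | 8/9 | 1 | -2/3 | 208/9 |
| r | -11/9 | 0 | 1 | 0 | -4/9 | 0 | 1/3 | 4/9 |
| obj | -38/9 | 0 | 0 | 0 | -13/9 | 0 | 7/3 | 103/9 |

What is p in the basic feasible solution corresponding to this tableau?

0

p is not in the basis, so in the current basic feasible solution p = 0.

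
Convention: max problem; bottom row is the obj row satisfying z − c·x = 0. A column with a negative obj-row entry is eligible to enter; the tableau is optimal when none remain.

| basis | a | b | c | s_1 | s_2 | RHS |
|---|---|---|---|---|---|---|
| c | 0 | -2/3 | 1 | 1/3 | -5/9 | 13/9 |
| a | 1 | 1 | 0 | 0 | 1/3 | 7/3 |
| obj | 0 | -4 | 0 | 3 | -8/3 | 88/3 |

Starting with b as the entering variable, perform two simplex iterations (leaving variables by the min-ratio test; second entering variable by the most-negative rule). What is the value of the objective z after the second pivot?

Ratio test on column b — row 1: entry -2/3 ≤ 0; row 2: (7/3)/1 = 7/3. Minimum is 7/3 at row 2 (a leaves); pivot element 1.
Pivot on row 2; the obj-row RHS becomes 88/3 − (-4)·(7/3) = 116/3.
Next entering variable (most negative obj-row entry -4/3): s_2.
Ratio test on column s_2 — row 1: entry -1/3 ≤ 0; row 2: (7/3)/(1/3) = 7. Minimum is 7 at row 2 (b leaves); pivot element 1/3.
After the second pivot the obj-row RHS is 116/3 − (-4/3)·7 = 48.

48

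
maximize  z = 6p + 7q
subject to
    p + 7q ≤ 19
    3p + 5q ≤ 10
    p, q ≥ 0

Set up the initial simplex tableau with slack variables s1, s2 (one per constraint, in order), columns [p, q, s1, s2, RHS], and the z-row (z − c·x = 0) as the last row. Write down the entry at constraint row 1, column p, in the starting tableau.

1

Constraint 1 has coefficient 1 on p.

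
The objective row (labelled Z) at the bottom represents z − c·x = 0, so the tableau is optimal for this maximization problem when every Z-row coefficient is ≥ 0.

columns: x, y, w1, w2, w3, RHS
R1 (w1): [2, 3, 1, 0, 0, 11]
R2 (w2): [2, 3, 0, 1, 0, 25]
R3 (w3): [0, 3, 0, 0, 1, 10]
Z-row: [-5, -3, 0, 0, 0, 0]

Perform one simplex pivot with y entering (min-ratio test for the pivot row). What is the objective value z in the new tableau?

Ratio test on column y — row 1: 11/3 = 11/3; row 2: 25/3 = 25/3; row 3: 10/3 = 10/3. Minimum is 10/3 at row 3 (w3 leaves); pivot element 3.
Pivot on row 3; the Z-row RHS becomes 0 − (-3)·(10/3) = 10.

10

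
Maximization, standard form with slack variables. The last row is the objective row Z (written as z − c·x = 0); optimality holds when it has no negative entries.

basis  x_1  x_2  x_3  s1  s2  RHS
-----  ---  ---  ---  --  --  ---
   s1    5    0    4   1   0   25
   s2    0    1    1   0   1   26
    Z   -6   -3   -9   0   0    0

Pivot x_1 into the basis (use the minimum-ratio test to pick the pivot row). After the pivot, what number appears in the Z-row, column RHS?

30

Ratio test on column x_1 — row 1: 25/5 = 5; row 2: entry 0 ≤ 0. Minimum is 5 at row 1 (s1 leaves); pivot element 5.
Divide row 1 by 5; eliminate column x_1 from the other rows.
Z-row update in column RHS: 0 − (-6)·5 = 30.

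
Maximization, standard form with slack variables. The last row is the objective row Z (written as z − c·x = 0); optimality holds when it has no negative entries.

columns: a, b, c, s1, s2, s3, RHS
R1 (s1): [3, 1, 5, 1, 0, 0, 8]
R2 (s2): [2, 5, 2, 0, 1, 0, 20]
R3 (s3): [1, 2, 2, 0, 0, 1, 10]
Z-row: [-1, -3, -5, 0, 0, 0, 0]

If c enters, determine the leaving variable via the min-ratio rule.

s1

Column c entries and ratios — s1: 8/5 = 8/5; s2: 20/2 = 10; s3: 10/2 = 5.
Smallest ratio is 8/5 in the row of s1, so s1 leaves.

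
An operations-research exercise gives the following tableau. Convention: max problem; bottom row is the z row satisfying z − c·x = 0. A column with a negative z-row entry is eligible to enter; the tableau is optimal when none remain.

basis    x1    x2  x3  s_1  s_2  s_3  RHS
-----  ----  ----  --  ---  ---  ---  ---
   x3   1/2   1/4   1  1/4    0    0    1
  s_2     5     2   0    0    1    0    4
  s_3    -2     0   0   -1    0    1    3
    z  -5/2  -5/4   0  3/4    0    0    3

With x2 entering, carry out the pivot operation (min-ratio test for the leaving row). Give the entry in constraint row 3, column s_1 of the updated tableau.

-1

Ratio test on column x2 — row 1: 1/(1/4) = 4; row 2: 4/2 = 2; row 3: entry 0 ≤ 0. Minimum is 2 at row 2 (s_2 leaves); pivot element 2.
Divide row 2 by 2; eliminate column x2 from the other rows.
Row 3 update in column s_1: -1 − 0·0 = -1.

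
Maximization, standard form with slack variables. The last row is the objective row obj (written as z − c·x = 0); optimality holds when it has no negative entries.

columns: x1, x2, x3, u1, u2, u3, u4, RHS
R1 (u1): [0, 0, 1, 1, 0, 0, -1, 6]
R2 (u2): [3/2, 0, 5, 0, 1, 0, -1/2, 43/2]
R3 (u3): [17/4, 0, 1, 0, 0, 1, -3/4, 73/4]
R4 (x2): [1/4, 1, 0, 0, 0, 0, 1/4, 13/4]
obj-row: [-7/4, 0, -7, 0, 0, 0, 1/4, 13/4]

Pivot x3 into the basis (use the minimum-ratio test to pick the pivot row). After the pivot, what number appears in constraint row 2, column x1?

3/10

Ratio test on column x3 — row 1: 6/1 = 6; row 2: (43/2)/5 = 43/10; row 3: (73/4)/1 = 73/4; row 4: entry 0 ≤ 0. Minimum is 43/10 at row 2 (u2 leaves); pivot element 5.
Divide row 2 by 5; eliminate column x3 from the other rows.
In the new row 2, the x1 entry is the old entry divided by the pivot: (3/2)/5 = 3/10.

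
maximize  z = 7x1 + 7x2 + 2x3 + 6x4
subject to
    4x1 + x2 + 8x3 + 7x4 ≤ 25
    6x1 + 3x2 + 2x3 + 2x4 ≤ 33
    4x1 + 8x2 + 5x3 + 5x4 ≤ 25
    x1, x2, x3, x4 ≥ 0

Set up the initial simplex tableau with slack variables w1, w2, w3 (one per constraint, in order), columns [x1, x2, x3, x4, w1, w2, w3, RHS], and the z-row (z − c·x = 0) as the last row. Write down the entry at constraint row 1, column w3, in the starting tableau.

Slack w3 belongs to constraint 3; its column is the unit vector e_3, so the entry in row 1 is 0.

0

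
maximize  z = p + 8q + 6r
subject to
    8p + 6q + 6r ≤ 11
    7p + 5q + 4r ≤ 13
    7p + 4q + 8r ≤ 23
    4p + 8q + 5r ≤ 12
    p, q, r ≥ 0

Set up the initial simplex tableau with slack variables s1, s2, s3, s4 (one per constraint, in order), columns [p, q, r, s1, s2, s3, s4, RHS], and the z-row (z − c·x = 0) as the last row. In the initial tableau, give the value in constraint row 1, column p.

8

Constraint 1 has coefficient 8 on p.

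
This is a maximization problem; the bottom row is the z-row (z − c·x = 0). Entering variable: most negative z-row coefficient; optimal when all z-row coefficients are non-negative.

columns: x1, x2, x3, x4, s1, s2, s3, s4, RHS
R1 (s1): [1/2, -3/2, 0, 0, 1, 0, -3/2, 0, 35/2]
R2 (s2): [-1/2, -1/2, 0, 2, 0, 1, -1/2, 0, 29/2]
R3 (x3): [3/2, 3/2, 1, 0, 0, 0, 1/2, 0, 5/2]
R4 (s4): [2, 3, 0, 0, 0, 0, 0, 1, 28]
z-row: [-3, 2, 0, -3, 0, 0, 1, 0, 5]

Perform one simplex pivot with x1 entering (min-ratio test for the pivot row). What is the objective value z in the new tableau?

Ratio test on column x1 — row 1: (35/2)/(1/2) = 35; row 2: entry -1/2 ≤ 0; row 3: (5/2)/(3/2) = 5/3; row 4: 28/2 = 14. Minimum is 5/3 at row 3 (x3 leaves); pivot element 3/2.
Pivot on row 3; the z-row RHS becomes 5 − (-3)·(5/3) = 10.

10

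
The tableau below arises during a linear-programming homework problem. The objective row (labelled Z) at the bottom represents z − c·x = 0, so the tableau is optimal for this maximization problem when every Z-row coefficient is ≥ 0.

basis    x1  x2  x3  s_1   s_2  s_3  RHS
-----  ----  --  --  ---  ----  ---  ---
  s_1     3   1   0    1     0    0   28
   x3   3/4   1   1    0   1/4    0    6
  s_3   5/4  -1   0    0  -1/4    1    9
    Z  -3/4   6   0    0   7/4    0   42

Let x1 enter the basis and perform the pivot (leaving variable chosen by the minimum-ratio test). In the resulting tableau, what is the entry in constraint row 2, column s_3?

-3/5

Ratio test on column x1 — row 1: 28/3 = 28/3; row 2: 6/(3/4) = 8; row 3: 9/(5/4) = 36/5. Minimum is 36/5 at row 3 (s_3 leaves); pivot element 5/4.
Divide row 3 by 5/4; eliminate column x1 from the other rows.
Row 2 update in column s_3: 0 − (3/4)·(4/5) = -3/5.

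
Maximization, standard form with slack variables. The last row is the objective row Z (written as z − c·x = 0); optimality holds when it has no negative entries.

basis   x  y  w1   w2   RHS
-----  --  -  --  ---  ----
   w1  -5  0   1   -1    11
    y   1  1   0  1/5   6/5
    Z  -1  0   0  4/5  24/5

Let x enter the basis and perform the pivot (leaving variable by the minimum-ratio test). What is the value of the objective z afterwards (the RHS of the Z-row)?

Ratio test on column x — row 1: entry -5 ≤ 0; row 2: (6/5)/1 = 6/5. Minimum is 6/5 at row 2 (y leaves); pivot element 1.
Pivot on row 2; the Z-row RHS becomes 24/5 − (-1)·(6/5) = 6.

6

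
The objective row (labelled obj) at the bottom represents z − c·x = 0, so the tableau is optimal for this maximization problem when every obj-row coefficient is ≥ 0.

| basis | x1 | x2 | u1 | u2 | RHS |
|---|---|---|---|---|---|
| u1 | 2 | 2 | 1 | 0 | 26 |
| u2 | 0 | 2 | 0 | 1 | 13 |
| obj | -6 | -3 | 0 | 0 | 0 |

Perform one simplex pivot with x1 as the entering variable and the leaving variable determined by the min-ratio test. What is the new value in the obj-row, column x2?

3

Ratio test on column x1 — row 1: 26/2 = 13; row 2: entry 0 ≤ 0. Minimum is 13 at row 1 (u1 leaves); pivot element 2.
Divide row 1 by 2; eliminate column x1 from the other rows.
obj-row update in column x2: -3 − (-6)·1 = 3.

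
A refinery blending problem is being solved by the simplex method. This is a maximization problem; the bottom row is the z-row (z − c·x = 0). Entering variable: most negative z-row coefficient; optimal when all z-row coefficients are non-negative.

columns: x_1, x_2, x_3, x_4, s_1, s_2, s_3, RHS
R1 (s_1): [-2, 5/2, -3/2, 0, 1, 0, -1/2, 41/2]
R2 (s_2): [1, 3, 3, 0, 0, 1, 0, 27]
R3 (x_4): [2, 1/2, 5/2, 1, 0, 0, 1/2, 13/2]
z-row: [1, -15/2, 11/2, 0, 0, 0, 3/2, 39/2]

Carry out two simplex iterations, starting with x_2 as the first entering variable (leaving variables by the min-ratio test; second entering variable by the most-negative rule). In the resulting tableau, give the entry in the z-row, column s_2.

25/17

Ratio test on column x_2 — row 1: (41/2)/(5/2) = 41/5; row 2: 27/3 = 9; row 3: (13/2)/(1/2) = 13. Minimum is 41/5 at row 1 (s_1 leaves); pivot element 5/2.
Divide row 1 by 5/2; eliminate column x_2 from the other rows.
Second iteration: most negative z-row entry is -5 in column x_1, so x_1 enters.
Ratio test on column x_1 — row 1: entry -4/5 ≤ 0; row 2: (12/5)/(17/5) = 12/17; row 3: (12/5)/(12/5) = 1. Minimum is 12/17 at row 2 (s_2 leaves); pivot element 17/5.
Divide row 2 by 17/5; eliminate column x_1 from the other rows.
After both pivots, the entry at the z-row, column s_2 is 25/17.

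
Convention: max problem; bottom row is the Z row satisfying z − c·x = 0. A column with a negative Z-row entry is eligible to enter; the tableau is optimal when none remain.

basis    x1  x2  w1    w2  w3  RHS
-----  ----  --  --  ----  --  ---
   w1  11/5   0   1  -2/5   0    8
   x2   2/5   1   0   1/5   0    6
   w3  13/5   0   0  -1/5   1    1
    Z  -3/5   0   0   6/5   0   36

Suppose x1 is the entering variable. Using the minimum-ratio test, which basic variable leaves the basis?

w3

Column x1 entries and ratios — w1: 8/(11/5) = 40/11; x2: 6/(2/5) = 15; w3: 1/(13/5) = 5/13.
Smallest ratio is 5/13 in the row of w3, so w3 leaves.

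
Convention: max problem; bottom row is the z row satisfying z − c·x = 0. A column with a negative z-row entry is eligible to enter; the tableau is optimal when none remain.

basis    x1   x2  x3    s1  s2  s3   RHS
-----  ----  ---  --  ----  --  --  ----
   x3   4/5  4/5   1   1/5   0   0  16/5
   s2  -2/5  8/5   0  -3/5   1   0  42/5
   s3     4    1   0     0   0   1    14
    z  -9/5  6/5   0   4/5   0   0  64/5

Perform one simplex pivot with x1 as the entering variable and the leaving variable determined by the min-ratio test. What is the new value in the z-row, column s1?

4/5

Ratio test on column x1 — row 1: (16/5)/(4/5) = 4; row 2: entry -2/5 ≤ 0; row 3: 14/4 = 7/2. Minimum is 7/2 at row 3 (s3 leaves); pivot element 4.
Divide row 3 by 4; eliminate column x1 from the other rows.
z-row update in column s1: 4/5 − (-9/5)·0 = 4/5.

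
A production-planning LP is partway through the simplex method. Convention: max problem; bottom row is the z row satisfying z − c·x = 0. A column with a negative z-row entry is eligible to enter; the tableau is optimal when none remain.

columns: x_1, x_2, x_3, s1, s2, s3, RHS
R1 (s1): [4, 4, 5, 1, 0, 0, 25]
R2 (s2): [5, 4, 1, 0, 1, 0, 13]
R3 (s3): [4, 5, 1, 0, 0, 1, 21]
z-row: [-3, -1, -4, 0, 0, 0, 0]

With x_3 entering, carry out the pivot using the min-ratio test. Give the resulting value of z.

20

Ratio test on column x_3 — row 1: 25/5 = 5; row 2: 13/1 = 13; row 3: 21/1 = 21. Minimum is 5 at row 1 (s1 leaves); pivot element 5.
Pivot on row 1; the z-row RHS becomes 0 − (-4)·5 = 20.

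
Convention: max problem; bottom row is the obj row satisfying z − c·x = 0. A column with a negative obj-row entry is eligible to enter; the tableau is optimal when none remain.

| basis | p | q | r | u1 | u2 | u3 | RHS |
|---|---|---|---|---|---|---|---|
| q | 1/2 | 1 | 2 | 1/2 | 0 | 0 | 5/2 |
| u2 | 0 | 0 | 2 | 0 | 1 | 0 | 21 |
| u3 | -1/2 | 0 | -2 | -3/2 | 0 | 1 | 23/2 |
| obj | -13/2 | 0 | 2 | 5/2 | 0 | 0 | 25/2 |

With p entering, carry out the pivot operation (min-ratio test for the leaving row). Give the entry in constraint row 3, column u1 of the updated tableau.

Ratio test on column p — row 1: (5/2)/(1/2) = 5; row 2: entry 0 ≤ 0; row 3: entry -1/2 ≤ 0. Minimum is 5 at row 1 (q leaves); pivot element 1/2.
Divide row 1 by 1/2; eliminate column p from the other rows.
Row 3 update in column u1: -3/2 − (-1/2)·1 = -1.

-1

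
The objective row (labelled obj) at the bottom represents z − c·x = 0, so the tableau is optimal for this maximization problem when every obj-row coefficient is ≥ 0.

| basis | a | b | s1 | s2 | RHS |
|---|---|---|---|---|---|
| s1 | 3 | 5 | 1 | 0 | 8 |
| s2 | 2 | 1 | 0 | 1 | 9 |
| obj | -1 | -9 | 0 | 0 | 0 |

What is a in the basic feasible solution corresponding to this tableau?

a is not in the basis, so in the current basic feasible solution a = 0.

0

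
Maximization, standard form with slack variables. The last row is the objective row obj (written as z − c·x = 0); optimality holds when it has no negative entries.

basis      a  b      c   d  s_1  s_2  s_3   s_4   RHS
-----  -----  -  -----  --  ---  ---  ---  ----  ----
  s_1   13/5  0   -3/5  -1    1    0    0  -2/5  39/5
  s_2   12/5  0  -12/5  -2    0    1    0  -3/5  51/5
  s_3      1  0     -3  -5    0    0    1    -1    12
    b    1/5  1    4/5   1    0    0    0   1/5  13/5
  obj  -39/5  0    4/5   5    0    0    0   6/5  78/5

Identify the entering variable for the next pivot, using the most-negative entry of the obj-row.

Negative obj-row entries: a: -39/5.
The most negative is -39/5 in column a, so a enters.

a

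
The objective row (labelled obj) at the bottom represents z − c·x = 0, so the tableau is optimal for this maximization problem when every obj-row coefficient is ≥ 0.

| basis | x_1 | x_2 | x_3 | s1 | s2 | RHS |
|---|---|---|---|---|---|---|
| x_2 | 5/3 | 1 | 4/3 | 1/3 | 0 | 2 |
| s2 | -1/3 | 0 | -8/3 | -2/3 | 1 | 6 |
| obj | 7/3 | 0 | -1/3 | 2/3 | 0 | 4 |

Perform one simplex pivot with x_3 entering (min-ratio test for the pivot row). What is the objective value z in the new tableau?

9/2

Ratio test on column x_3 — row 1: 2/(4/3) = 3/2; row 2: entry -8/3 ≤ 0. Minimum is 3/2 at row 1 (x_2 leaves); pivot element 4/3.
Pivot on row 1; the obj-row RHS becomes 4 − (-1/3)·(3/2) = 9/2.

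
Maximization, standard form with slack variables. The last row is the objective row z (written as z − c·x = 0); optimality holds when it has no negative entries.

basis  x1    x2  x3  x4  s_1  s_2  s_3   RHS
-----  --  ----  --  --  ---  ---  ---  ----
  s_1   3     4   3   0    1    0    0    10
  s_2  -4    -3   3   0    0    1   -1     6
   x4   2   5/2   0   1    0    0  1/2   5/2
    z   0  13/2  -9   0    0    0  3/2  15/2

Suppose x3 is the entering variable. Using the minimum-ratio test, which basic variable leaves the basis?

s_2

Column x3 entries and ratios — s_1: 10/3 = 10/3; s_2: 6/3 = 2; x4: 0 ≤ 0, skip.
Smallest ratio is 2 in the row of s_2, so s_2 leaves.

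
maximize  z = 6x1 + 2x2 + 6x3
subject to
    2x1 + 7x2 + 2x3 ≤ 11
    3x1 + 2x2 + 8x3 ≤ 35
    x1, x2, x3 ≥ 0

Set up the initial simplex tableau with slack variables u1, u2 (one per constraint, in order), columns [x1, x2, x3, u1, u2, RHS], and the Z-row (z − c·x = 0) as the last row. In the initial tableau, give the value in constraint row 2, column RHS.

The RHS of constraint 2 is b_2 = 35.

35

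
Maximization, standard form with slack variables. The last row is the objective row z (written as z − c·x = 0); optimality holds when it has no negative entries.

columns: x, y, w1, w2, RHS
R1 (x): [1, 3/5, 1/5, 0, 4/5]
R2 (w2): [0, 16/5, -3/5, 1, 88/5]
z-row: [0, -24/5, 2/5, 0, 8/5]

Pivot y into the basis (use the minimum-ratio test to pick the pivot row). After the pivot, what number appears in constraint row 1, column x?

Ratio test on column y — row 1: (4/5)/(3/5) = 4/3; row 2: (88/5)/(16/5) = 11/2. Minimum is 4/3 at row 1 (x leaves); pivot element 3/5.
Divide row 1 by 3/5; eliminate column y from the other rows.
In the new row 1, the x entry is the old entry divided by the pivot: 1/(3/5) = 5/3.

5/3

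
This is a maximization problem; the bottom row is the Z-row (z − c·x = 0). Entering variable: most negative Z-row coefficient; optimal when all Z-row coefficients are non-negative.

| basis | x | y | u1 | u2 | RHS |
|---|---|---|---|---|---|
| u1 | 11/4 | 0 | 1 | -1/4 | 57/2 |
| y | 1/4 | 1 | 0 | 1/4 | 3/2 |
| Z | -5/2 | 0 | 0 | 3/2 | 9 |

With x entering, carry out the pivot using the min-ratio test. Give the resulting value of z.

Ratio test on column x — row 1: (57/2)/(11/4) = 114/11; row 2: (3/2)/(1/4) = 6. Minimum is 6 at row 2 (y leaves); pivot element 1/4.
Pivot on row 2; the Z-row RHS becomes 9 − (-5/2)·6 = 24.

24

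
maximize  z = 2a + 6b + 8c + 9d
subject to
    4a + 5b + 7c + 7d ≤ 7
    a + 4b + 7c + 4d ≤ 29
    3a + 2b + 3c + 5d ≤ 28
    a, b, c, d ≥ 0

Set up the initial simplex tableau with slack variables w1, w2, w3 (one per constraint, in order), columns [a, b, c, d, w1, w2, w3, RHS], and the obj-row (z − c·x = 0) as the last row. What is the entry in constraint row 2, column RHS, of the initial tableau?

29

The RHS of constraint 2 is b_2 = 29.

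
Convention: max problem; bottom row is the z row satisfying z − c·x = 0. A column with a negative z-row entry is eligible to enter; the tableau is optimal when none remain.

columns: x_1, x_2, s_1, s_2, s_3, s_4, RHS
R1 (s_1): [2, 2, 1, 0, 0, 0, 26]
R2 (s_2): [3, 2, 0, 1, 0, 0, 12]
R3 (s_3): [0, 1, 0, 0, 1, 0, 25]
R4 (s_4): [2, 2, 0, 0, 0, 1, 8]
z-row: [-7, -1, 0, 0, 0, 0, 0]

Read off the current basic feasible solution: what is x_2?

0

x_2 is not in the basis, so in the current basic feasible solution x_2 = 0.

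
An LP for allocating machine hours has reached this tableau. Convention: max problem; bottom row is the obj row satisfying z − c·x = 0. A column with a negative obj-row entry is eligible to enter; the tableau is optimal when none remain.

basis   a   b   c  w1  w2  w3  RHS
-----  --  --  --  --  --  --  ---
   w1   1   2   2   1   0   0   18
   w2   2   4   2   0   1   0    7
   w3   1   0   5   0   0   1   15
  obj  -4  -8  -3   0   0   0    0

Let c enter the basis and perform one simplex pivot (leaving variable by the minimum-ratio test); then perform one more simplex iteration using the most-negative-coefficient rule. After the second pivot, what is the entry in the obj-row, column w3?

Ratio test on column c — row 1: 18/2 = 9; row 2: 7/2 = 7/2; row 3: 15/5 = 3. Minimum is 3 at row 3 (w3 leaves); pivot element 5.
Divide row 3 by 5; eliminate column c from the other rows.
Second iteration: most negative obj-row entry is -8 in column b, so b enters.
Ratio test on column b — row 1: 12/2 = 6; row 2: 1/4 = 1/4; row 3: entry 0 ≤ 0. Minimum is 1/4 at row 2 (w2 leaves); pivot element 4.
Divide row 2 by 4; eliminate column b from the other rows.
After both pivots, the entry at the obj-row, column w3 is -1/5.

-1/5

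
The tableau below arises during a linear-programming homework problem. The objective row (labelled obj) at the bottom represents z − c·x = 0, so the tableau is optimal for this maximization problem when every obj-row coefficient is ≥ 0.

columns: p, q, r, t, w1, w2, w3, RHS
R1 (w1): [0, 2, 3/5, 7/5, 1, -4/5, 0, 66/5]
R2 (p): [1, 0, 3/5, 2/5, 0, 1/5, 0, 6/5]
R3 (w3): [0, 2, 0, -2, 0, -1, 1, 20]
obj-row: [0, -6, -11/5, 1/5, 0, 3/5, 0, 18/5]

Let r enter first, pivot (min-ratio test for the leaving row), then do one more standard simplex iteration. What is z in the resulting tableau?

Ratio test on column r — row 1: (66/5)/(3/5) = 22; row 2: (6/5)/(3/5) = 2; row 3: entry 0 ≤ 0. Minimum is 2 at row 2 (p leaves); pivot element 3/5.
Pivot on row 2; the obj-row RHS becomes 18/5 − (-11/5)·2 = 8.
Next entering variable (most negative obj-row entry -6): q.
Ratio test on column q — row 1: 12/2 = 6; row 2: entry 0 ≤ 0; row 3: 20/2 = 10. Minimum is 6 at row 1 (w1 leaves); pivot element 2.
After the second pivot the obj-row RHS is 8 − (-6)·6 = 44.

44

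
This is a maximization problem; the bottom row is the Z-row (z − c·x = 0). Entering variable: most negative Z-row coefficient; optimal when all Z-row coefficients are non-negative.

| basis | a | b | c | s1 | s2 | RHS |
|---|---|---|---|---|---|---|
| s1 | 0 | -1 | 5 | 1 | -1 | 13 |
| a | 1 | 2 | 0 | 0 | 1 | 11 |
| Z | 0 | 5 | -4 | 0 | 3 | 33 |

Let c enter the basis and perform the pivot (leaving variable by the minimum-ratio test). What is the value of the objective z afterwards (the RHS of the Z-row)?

Ratio test on column c — row 1: 13/5 = 13/5; row 2: entry 0 ≤ 0. Minimum is 13/5 at row 1 (s1 leaves); pivot element 5.
Pivot on row 1; the Z-row RHS becomes 33 − (-4)·(13/5) = 217/5.

217/5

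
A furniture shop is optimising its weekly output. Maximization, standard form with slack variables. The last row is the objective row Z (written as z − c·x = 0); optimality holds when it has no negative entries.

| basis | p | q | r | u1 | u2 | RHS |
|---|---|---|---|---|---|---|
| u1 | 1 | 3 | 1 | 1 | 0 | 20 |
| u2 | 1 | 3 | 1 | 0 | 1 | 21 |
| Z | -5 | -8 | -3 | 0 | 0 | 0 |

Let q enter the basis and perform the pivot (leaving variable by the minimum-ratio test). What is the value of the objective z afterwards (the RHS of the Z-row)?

160/3

Ratio test on column q — row 1: 20/3 = 20/3; row 2: 21/3 = 7. Minimum is 20/3 at row 1 (u1 leaves); pivot element 3.
Pivot on row 1; the Z-row RHS becomes 0 − (-8)·(20/3) = 160/3.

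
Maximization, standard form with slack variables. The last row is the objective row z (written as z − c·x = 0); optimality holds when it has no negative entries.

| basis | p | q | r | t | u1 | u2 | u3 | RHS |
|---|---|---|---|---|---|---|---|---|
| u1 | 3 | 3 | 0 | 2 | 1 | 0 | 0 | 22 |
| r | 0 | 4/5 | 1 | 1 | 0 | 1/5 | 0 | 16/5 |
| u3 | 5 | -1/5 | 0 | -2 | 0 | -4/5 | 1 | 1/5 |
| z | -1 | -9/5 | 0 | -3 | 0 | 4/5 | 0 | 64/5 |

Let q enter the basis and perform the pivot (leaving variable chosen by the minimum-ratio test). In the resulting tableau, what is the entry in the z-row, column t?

-3/4

Ratio test on column q — row 1: 22/3 = 22/3; row 2: (16/5)/(4/5) = 4; row 3: entry -1/5 ≤ 0. Minimum is 4 at row 2 (r leaves); pivot element 4/5.
Divide row 2 by 4/5; eliminate column q from the other rows.
z-row update in column t: -3 − (-9/5)·(5/4) = -3/4.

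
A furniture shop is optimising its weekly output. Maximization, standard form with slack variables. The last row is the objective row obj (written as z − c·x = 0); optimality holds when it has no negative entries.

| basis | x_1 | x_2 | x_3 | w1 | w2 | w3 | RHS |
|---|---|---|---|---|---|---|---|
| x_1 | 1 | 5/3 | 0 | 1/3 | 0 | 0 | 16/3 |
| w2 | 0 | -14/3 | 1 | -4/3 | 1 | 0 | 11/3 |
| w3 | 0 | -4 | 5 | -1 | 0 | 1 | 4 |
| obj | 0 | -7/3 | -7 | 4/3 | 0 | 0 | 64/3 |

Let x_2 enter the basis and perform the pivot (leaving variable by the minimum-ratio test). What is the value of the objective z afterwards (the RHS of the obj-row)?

144/5

Ratio test on column x_2 — row 1: (16/3)/(5/3) = 16/5; row 2: entry -14/3 ≤ 0; row 3: entry -4 ≤ 0. Minimum is 16/5 at row 1 (x_1 leaves); pivot element 5/3.
Pivot on row 1; the obj-row RHS becomes 64/3 − (-7/3)·(16/5) = 144/5.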